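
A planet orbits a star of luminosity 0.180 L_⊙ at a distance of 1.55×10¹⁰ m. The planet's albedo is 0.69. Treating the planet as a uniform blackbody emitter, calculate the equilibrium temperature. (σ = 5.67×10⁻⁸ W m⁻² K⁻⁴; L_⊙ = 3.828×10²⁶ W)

T_eq ≈ 420 K

L = 0.180 × 3.828×10²⁶ = 6.89×10²⁵ W.
Flux: S = L/(4πd²) = 6.89×10²⁵/(4π×(1.55×10¹⁰)²) = 2.28×10⁴ W m⁻².
Energy balance: absorbed = emitted ⇒ πR²·S(1−A) = 4πR²·σT_eq⁴, so T_eq⁴ = S(1−A)/(4σ).
T_eq = [2.28×10⁴ × 0.31 / (4 × 5.67×10⁻⁸)]^(1/4) = (3.12×10¹⁰)^(1/4) = 420 K.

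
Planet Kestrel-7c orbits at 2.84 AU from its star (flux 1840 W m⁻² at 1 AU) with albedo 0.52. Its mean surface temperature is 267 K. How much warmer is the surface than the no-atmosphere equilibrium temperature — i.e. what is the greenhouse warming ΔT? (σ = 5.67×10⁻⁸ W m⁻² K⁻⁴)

ΔT ≈ 118.8 K

S = 1840/2.84² = 228.1 W m⁻².
T_eq = [S(1−A)/(4σ)]^(1/4) = [228.1×0.48/(4×5.67×10⁻⁸)]^(1/4) = 148.2 K.
ΔT = T_surf − T_eq = 267 − 148.2.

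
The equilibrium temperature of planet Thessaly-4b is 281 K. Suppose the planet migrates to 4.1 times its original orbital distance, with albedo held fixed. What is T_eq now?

T_eq ≈ 139 K

T_eq ∝ L^(1/4) · d^(−1/2).
T′ = 281 / 4.1^(1/2) = 139 K.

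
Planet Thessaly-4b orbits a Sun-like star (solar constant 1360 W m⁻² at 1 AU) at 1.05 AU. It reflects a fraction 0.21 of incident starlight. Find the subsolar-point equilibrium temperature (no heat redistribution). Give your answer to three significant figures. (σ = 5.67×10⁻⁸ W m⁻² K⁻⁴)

T_ss ≈ 362 K

Flux at 1.05 AU: S = 1360/1.05² = 1230 W m⁻².
At the subsolar point the surface absorbs S(1−A) and emits σT⁴ per unit area — no factor of 4, since only the local patch is in balance.
T = [1230 × 0.79 / 5.67×10⁻⁸]^(1/4) = (1.72×10¹⁰)^(1/4) = 362 K.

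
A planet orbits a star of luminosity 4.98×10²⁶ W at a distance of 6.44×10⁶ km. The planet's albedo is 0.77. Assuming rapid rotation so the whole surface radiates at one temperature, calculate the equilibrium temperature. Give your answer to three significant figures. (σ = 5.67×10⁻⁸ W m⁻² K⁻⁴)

d = 6.44×10⁶ km = 6.44×10⁹ m.
Flux: S = L/(4πd²) = 4.98×10²⁶/(4π×(6.44×10⁹)²) = 9.56×10⁵ W m⁻².
Energy balance: absorbed = emitted ⇒ πR²·S(1−A) = 4πR²·σT_eq⁴, so T_eq⁴ = S(1−A)/(4σ).
T_eq = [9.56×10⁵ × 0.23 / (4 × 5.67×10⁻⁸)]^(1/4) = (9.69×10¹¹)^(1/4) = 992 K.

T_eq ≈ 992 K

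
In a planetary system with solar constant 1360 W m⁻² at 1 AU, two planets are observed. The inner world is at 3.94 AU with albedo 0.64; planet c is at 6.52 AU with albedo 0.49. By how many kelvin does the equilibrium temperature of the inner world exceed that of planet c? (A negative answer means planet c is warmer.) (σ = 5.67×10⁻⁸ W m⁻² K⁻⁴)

T_eq = [S₀(1−A)/(4σd²)]^(1/4), so T ∝ (1−A)^(1/4) / √d.
T₁ = [1360×0.36/(4×5.67×10⁻⁸×3.94²)]^(1/4) = 108.59 K.
T₂ = [1360×0.51/(4×5.67×10⁻⁸×6.52²)]^(1/4) = 92.10 K.

ΔT ≈ 16.5 K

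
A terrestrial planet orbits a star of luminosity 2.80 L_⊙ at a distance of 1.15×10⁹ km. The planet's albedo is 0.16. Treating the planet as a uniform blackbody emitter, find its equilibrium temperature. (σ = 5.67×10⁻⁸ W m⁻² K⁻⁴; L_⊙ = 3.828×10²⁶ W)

T_eq ≈ 124 K

d = 1.15×10⁹ km = 1.15×10¹² m.
L = 2.80 × 3.828×10²⁶ = 1.07×10²⁷ W.
Flux: S = L/(4πd²) = 1.07×10²⁷/(4π×(1.15×10¹²)²) = 64.5 W m⁻².
Energy balance: absorbed = emitted ⇒ πR²·S(1−A) = 4πR²·σT_eq⁴, so T_eq⁴ = S(1−A)/(4σ).
T_eq = [64.5 × 0.84 / (4 × 5.67×10⁻⁸)]^(1/4) = (2.39×10⁸)^(1/4) = 124 K.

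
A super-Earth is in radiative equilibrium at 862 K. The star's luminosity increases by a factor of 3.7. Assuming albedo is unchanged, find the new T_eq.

T_eq ≈ 1200 K

T_eq ∝ L^(1/4) · d^(−1/2).
T′ = 862 × 3.7^(1/4) = 1200 K.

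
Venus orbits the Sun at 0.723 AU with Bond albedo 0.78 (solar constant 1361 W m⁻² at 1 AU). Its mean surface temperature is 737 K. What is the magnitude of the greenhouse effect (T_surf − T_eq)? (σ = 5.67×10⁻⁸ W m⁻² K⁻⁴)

ΔT ≈ 512.8 K

S = 1361/0.723² = 2604 W m⁻².
T_eq = [S(1−A)/(4σ)]^(1/4) = [2604×0.22/(4×5.67×10⁻⁸)]^(1/4) = 224.2 K.
ΔT = T_surf − T_eq = 737 − 224.2.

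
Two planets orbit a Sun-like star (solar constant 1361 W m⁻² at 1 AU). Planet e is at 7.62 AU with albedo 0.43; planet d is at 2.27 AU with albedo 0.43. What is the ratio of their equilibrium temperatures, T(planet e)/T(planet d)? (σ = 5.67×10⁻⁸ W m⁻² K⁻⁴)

T_eq = [S₀(1−A)/(4σd²)]^(1/4), so T ∝ (1−A)^(1/4) / √d.
T₁ = [1361×0.57/(4×5.67×10⁻⁸×7.62²)]^(1/4) = 87.61 K.
T₂ = [1361×0.57/(4×5.67×10⁻⁸×2.27²)]^(1/4) = 160.51 K.

T₁/T₂ ≈ 0.546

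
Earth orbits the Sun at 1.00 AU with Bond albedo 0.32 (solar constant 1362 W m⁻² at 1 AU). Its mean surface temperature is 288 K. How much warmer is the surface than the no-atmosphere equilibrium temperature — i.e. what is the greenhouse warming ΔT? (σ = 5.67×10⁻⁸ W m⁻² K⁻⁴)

S = 1362/1.00² = 1362 W m⁻².
T_eq = [S(1−A)/(4σ)]^(1/4) = [1362×0.68/(4×5.67×10⁻⁸)]^(1/4) = 252.8 K.
ΔT = T_surf − T_eq = 288 − 252.8.

ΔT ≈ 35.2 K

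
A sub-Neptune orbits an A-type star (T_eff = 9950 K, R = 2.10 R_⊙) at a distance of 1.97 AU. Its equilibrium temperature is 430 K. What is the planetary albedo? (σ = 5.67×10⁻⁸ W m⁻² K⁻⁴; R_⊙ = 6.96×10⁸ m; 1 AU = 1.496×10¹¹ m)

A ≈ 0.43

R_⋆ = 2.10 × 6.96×10⁸ = 1.46×10⁹ m.
d = 1.97 AU = 2.95×10¹¹ m.
L = 4πR_⋆²σT_⋆⁴ = 4π(1.46×10⁹)² × 5.67×10⁻⁸ × (9950)⁴ = 1.49×10²⁸ W.
S = L/(4πd²) = 1.37×10⁴ W m⁻².
From T_eq⁴ = S(1−A)/(4σ): 1−A = 4σT_eq⁴/S.
1−A = 4 × 5.67×10⁻⁸ × (430)⁴ / 1.37×10⁴ = 0.567.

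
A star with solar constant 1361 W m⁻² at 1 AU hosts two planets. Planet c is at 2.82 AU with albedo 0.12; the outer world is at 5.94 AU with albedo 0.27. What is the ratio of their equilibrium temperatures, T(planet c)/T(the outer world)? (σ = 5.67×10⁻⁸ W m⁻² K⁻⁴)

T_eq = [S₀(1−A)/(4σd²)]^(1/4), so T ∝ (1−A)^(1/4) / √d.
T₁ = [1361×0.88/(4×5.67×10⁻⁸×2.82²)]^(1/4) = 160.53 K.
T₂ = [1361×0.73/(4×5.67×10⁻⁸×5.94²)]^(1/4) = 105.56 K.

T₁/T₂ ≈ 1.521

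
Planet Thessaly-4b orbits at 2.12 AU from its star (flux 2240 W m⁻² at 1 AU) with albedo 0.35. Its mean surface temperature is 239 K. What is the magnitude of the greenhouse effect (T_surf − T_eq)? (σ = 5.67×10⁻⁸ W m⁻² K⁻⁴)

ΔT ≈ 44.6 K

S = 2240/2.12² = 498.4 W m⁻².
T_eq = [S(1−A)/(4σ)]^(1/4) = [498.4×0.65/(4×5.67×10⁻⁸)]^(1/4) = 194.4 K.
ΔT = T_surf − T_eq = 239 − 194.4.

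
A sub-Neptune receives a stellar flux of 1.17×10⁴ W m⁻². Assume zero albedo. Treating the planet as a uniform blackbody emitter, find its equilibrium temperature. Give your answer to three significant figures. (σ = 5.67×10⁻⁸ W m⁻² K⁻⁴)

Energy balance: absorbed = emitted ⇒ πR²·S(1−A) = 4πR²·σT_eq⁴, so T_eq⁴ = S(1−A)/(4σ).
T_eq = [1.17×10⁴ × 1.00 / (4 × 5.67×10⁻⁸)]^(1/4) = (5.16×10¹⁰)^(1/4) = 477 K.

T_eq ≈ 477 K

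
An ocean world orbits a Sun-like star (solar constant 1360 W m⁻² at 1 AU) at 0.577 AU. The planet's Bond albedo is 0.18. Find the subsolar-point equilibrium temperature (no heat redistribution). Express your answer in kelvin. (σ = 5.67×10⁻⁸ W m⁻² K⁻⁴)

T_ss ≈ 493 K

Flux at 0.577 AU: S = 1360/0.577² = 4080 W m⁻².
At the subsolar point the surface absorbs S(1−A) and emits σT⁴ per unit area — no factor of 4, since only the local patch is in balance.
T = [4080 × 0.82 / 5.67×10⁻⁸]^(1/4) = (5.91×10¹⁰)^(1/4) = 493 K.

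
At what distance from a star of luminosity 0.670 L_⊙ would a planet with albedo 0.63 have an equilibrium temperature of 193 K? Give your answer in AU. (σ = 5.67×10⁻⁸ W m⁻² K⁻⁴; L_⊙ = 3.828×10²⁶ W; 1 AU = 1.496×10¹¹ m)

L = 0.670 × 3.828×10²⁶ = 2.56×10²⁶ W.
From T_eq⁴ = L(1−A)/(16πσd²): d = √[L(1−A)/(16πσT_eq⁴)].
d = √[2.56×10²⁶ × 0.37 / (16π × 5.67×10⁻⁸ × (193)⁴)] = 1.55×10¹¹ m = 1.04 AU.

d ≈ 1.04 AU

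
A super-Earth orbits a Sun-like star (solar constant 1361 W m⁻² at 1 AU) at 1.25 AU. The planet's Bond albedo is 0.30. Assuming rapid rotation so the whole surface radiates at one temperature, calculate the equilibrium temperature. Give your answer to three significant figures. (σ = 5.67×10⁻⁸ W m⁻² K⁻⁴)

T_eq ≈ 228 K

Flux at 1.25 AU: S = 1361/1.25² = 871 W m⁻².
Energy balance: absorbed = emitted ⇒ πR²·S(1−A) = 4πR²·σT_eq⁴, so T_eq⁴ = S(1−A)/(4σ).
T_eq = [871 × 0.70 / (4 × 5.67×10⁻⁸)]^(1/4) = (2.69×10⁹)^(1/4) = 228 K.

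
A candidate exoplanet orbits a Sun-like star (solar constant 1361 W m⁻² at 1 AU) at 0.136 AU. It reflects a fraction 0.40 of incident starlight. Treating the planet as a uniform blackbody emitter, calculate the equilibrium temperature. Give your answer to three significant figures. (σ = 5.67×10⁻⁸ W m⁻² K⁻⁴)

T_eq ≈ 664 K

Flux at 0.136 AU: S = 1361/0.136² = 7.36×10⁴ W m⁻².
Energy balance: absorbed = emitted ⇒ πR²·S(1−A) = 4πR²·σT_eq⁴, so T_eq⁴ = S(1−A)/(4σ).
T_eq = [7.36×10⁴ × 0.60 / (4 × 5.67×10⁻⁸)]^(1/4) = (1.95×10¹¹)^(1/4) = 664 K.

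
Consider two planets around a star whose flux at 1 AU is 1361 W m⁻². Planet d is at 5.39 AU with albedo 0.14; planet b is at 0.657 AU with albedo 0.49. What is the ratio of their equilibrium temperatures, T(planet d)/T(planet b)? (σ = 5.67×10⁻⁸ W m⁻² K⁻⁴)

T₁/T₂ ≈ 0.398

T_eq = [S₀(1−A)/(4σd²)]^(1/4), so T ∝ (1−A)^(1/4) / √d.
T₁ = [1361×0.86/(4×5.67×10⁻⁸×5.39²)]^(1/4) = 115.45 K.
T₂ = [1361×0.51/(4×5.67×10⁻⁸×0.657²)]^(1/4) = 290.18 K.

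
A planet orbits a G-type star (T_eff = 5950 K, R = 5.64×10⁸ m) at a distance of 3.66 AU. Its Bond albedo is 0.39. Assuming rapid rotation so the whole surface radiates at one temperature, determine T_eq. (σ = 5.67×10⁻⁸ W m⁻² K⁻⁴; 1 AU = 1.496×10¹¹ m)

T_eq ≈ 119 K

d = 3.66 AU = 5.48×10¹¹ m.
L = 4πR_⋆²σT_⋆⁴ = 4π(5.64×10⁸)² × 5.67×10⁻⁸ × (5950)⁴ = 2.84×10²⁶ W.
S = L/(4πd²) = 75.4 W m⁻².
Energy balance: absorbed = emitted ⇒ πR²·S(1−A) = 4πR²·σT_eq⁴, so T_eq⁴ = S(1−A)/(4σ).
T_eq = [75.4 × 0.61 / (4 × 5.67×10⁻⁸)]^(1/4) = (2.03×10⁸)^(1/4) = 119 K.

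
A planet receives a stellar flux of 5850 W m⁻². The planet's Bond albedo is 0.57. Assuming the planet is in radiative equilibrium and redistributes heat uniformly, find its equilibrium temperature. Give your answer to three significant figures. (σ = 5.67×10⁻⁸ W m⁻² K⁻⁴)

Energy balance: absorbed = emitted ⇒ πR²·S(1−A) = 4πR²·σT_eq⁴, so T_eq⁴ = S(1−A)/(4σ).
T_eq = [5850 × 0.43 / (4 × 5.67×10⁻⁸)]^(1/4) = (1.11×10¹⁰)^(1/4) = 325 K.

T_eq ≈ 325 K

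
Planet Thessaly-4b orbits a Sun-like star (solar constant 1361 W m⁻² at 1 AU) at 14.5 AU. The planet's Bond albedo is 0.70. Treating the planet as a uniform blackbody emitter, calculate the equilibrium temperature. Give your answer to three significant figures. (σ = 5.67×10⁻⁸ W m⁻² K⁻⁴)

T_eq ≈ 54.1 K

Flux at 14.5 AU: S = 1361/14.5² = 6.47 W m⁻².
Energy balance: absorbed = emitted ⇒ πR²·S(1−A) = 4πR²·σT_eq⁴, so T_eq⁴ = S(1−A)/(4σ).
T_eq = [6.47 × 0.30 / (4 × 5.67×10⁻⁸)]^(1/4) = (8.56×10⁶)^(1/4) = 54.1 K.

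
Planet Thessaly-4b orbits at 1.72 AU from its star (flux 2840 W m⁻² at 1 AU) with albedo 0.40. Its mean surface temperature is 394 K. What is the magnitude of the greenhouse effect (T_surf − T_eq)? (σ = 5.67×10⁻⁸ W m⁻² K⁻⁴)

ΔT ≈ 169.5 K

S = 2840/1.72² = 960.0 W m⁻².
T_eq = [S(1−A)/(4σ)]^(1/4) = [960.0×0.60/(4×5.67×10⁻⁸)]^(1/4) = 224.5 K.
ΔT = T_surf − T_eq = 394 − 224.5.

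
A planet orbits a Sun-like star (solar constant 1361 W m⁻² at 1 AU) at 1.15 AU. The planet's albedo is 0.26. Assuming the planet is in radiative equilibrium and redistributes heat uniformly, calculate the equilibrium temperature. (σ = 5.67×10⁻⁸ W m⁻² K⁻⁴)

Flux at 1.15 AU: S = 1361/1.15² = 1030 W m⁻².
Energy balance: absorbed = emitted ⇒ πR²·S(1−A) = 4πR²·σT_eq⁴, so T_eq⁴ = S(1−A)/(4σ).
T_eq = [1030 × 0.74 / (4 × 5.67×10⁻⁸)]^(1/4) = (3.36×10⁹)^(1/4) = 241 K.

T_eq ≈ 241 K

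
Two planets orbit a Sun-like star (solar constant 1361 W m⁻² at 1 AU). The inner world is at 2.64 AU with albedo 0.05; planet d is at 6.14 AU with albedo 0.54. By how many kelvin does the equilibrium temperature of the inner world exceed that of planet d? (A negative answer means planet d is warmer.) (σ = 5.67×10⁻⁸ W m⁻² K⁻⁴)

T_eq = [S₀(1−A)/(4σd²)]^(1/4), so T ∝ (1−A)^(1/4) / √d.
T₁ = [1361×0.95/(4×5.67×10⁻⁸×2.64²)]^(1/4) = 169.12 K.
T₂ = [1361×0.46/(4×5.67×10⁻⁸×6.14²)]^(1/4) = 92.50 K.

ΔT ≈ 76.6 K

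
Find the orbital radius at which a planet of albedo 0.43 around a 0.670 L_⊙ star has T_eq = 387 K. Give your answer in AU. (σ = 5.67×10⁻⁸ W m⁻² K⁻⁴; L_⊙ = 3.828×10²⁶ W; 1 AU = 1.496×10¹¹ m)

d ≈ 0.320 AU

L = 0.670 × 3.828×10²⁶ = 2.56×10²⁶ W.
From T_eq⁴ = L(1−A)/(16πσd²): d = √[L(1−A)/(16πσT_eq⁴)].
d = √[2.56×10²⁶ × 0.57 / (16π × 5.67×10⁻⁸ × (387)⁴)] = 4.78×10¹⁰ m = 0.320 AU.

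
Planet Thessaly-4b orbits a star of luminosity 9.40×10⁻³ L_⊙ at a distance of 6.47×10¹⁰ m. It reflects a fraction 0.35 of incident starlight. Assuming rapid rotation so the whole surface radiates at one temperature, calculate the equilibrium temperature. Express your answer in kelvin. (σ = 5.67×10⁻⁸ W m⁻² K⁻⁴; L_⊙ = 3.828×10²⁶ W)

T_eq ≈ 118 K

L = 9.40×10⁻³ × 3.828×10²⁶ = 3.60×10²⁴ W.
Flux: S = L/(4πd²) = 3.60×10²⁴/(4π×(6.47×10¹⁰)²) = 68.4 W m⁻².
Energy balance: absorbed = emitted ⇒ πR²·S(1−A) = 4πR²·σT_eq⁴, so T_eq⁴ = S(1−A)/(4σ).
T_eq = [68.4 × 0.65 / (4 × 5.67×10⁻⁸)]^(1/4) = (1.96×10⁸)^(1/4) = 118 K.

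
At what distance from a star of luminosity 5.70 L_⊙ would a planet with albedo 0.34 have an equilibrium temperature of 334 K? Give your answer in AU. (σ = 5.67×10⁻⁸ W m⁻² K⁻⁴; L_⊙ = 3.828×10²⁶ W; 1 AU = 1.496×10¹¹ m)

d ≈ 1.35 AU

L = 5.70 × 3.828×10²⁶ = 2.18×10²⁷ W.
From T_eq⁴ = L(1−A)/(16πσd²): d = √[L(1−A)/(16πσT_eq⁴)].
d = √[2.18×10²⁷ × 0.66 / (16π × 5.67×10⁻⁸ × (334)⁴)] = 2.02×10¹¹ m = 1.35 AU.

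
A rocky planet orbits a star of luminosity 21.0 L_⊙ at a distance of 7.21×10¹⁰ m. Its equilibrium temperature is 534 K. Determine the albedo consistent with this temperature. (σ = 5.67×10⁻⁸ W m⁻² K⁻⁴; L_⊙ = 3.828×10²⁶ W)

L = 21.0 × 3.828×10²⁶ = 8.04×10²⁷ W.
Flux: S = L/(4πd²) = 8.04×10²⁷/(4π×(7.21×10¹⁰)²) = 1.23×10⁵ W m⁻².
From T_eq⁴ = S(1−A)/(4σ): 1−A = 4σT_eq⁴/S.
1−A = 4 × 5.67×10⁻⁸ × (534)⁴ / 1.23×10⁵ = 0.150.

A ≈ 0.85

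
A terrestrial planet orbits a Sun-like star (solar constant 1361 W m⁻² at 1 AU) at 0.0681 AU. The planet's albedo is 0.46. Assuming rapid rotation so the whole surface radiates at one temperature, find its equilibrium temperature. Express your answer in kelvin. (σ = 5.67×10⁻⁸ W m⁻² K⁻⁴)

T_eq ≈ 914 K

Flux at 0.0681 AU: S = 1361/0.0681² = 2.93×10⁵ W m⁻².
Energy balance: absorbed = emitted ⇒ πR²·S(1−A) = 4πR²·σT_eq⁴, so T_eq⁴ = S(1−A)/(4σ).
T_eq = [2.93×10⁵ × 0.54 / (4 × 5.67×10⁻⁸)]^(1/4) = (6.99×10¹¹)^(1/4) = 914 K.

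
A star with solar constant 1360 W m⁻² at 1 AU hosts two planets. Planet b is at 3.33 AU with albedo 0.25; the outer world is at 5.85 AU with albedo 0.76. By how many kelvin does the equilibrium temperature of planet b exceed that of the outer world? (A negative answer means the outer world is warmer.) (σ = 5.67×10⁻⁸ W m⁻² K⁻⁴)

ΔT ≈ 61.4 K

T_eq = [S₀(1−A)/(4σd²)]^(1/4), so T ∝ (1−A)^(1/4) / √d.
T₁ = [1360×0.75/(4×5.67×10⁻⁸×3.33²)]^(1/4) = 141.91 K.
T₂ = [1360×0.24/(4×5.67×10⁻⁸×5.85²)]^(1/4) = 80.53 K.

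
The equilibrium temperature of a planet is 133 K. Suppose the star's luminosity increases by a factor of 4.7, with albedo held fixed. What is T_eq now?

T_eq ≈ 196 K

T_eq ∝ L^(1/4) · d^(−1/2).
T′ = 133 × 4.7^(1/4) = 196 K.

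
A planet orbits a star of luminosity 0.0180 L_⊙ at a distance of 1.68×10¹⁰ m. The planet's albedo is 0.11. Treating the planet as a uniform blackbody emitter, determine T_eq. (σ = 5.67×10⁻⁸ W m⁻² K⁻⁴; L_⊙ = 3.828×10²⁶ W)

L = 0.0180 × 3.828×10²⁶ = 6.89×10²⁴ W.
Flux: S = L/(4πd²) = 6.89×10²⁴/(4π×(1.68×10¹⁰)²) = 1940 W m⁻².
Energy balance: absorbed = emitted ⇒ πR²·S(1−A) = 4πR²·σT_eq⁴, so T_eq⁴ = S(1−A)/(4σ).
T_eq = [1940 × 0.89 / (4 × 5.67×10⁻⁸)]^(1/4) = (7.62×10⁹)^(1/4) = 295 K.

T_eq ≈ 295 K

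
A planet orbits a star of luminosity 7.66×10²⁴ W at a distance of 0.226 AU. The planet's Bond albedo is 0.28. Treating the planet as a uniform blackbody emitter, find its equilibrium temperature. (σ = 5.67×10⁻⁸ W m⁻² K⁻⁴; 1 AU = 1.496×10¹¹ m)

T_eq ≈ 203 K

d = 0.226 AU = 3.38×10¹⁰ m.
Flux: S = L/(4πd²) = 7.66×10²⁴/(4π×(3.38×10¹⁰)²) = 533 W m⁻².
Energy balance: absorbed = emitted ⇒ πR²·S(1−A) = 4πR²·σT_eq⁴, so T_eq⁴ = S(1−A)/(4σ).
T_eq = [533 × 0.72 / (4 × 5.67×10⁻⁸)]^(1/4) = (1.69×10⁹)^(1/4) = 203 K.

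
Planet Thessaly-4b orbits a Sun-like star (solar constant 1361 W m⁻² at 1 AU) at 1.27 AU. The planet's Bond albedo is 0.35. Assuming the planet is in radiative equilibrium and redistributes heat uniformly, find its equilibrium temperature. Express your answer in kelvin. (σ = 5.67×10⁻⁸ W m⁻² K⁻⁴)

T_eq ≈ 222 K

Flux at 1.27 AU: S = 1361/1.27² = 844 W m⁻².
Energy balance: absorbed = emitted ⇒ πR²·S(1−A) = 4πR²·σT_eq⁴, so T_eq⁴ = S(1−A)/(4σ).
T_eq = [844 × 0.65 / (4 × 5.67×10⁻⁸)]^(1/4) = (2.42×10⁹)^(1/4) = 222 K.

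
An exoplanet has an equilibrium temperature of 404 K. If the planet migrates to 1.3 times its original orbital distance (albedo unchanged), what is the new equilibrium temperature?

T_eq ≈ 354 K

T_eq ∝ L^(1/4) · d^(−1/2).
T′ = 404 / 1.3^(1/2) = 354 K.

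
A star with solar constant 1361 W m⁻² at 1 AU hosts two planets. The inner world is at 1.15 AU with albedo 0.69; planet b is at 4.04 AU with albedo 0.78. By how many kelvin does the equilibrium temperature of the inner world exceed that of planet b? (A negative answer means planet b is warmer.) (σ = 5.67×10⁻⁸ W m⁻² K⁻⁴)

ΔT ≈ 98.8 K

T_eq = [S₀(1−A)/(4σd²)]^(1/4), so T ∝ (1−A)^(1/4) / √d.
T₁ = [1361×0.31/(4×5.67×10⁻⁸×1.15²)]^(1/4) = 193.66 K.
T₂ = [1361×0.22/(4×5.67×10⁻⁸×4.04²)]^(1/4) = 94.84 K.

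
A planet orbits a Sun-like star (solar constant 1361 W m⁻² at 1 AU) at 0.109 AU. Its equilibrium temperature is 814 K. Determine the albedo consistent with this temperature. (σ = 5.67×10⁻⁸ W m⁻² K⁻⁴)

A ≈ 0.13

Flux at 0.109 AU: S = 1361/0.109² = 1.15×10⁵ W m⁻².
From T_eq⁴ = S(1−A)/(4σ): 1−A = 4σT_eq⁴/S.
1−A = 4 × 5.67×10⁻⁸ × (814)⁴ / 1.15×10⁵ = 0.869.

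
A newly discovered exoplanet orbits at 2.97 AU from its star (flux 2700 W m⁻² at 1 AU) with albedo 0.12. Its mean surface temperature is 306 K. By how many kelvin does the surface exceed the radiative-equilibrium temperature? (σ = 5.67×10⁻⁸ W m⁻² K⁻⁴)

ΔT ≈ 120.4 K

S = 2700/2.97² = 306.1 W m⁻².
T_eq = [S(1−A)/(4σ)]^(1/4) = [306.1×0.88/(4×5.67×10⁻⁸)]^(1/4) = 185.6 K.
ΔT = T_surf − T_eq = 306 − 185.6.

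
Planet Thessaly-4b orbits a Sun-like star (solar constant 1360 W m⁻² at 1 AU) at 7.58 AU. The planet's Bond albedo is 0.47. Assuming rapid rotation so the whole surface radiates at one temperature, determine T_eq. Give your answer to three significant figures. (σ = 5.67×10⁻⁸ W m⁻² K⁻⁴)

Flux at 7.58 AU: S = 1360/7.58² = 23.7 W m⁻².
Energy balance: absorbed = emitted ⇒ πR²·S(1−A) = 4πR²·σT_eq⁴, so T_eq⁴ = S(1−A)/(4σ).
T_eq = [23.7 × 0.53 / (4 × 5.67×10⁻⁸)]^(1/4) = (5.53×10⁷)^(1/4) = 86.2 K.

T_eq ≈ 86.2 K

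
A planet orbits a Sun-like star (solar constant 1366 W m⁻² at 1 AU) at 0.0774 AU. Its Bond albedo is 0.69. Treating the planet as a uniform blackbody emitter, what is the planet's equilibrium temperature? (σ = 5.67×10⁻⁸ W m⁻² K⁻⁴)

Flux at 0.0774 AU: S = 1366/0.0774² = 2.28×10⁵ W m⁻².
Energy balance: absorbed = emitted ⇒ πR²·S(1−A) = 4πR²·σT_eq⁴, so T_eq⁴ = S(1−A)/(4σ).
T_eq = [2.28×10⁵ × 0.31 / (4 × 5.67×10⁻⁸)]^(1/4) = (3.12×10¹¹)^(1/4) = 747 K.

T_eq ≈ 747 K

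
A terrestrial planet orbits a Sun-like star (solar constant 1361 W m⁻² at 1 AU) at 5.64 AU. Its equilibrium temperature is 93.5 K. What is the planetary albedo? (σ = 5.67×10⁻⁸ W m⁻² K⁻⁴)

A ≈ 0.59

Flux at 5.64 AU: S = 1361/5.64² = 42.8 W m⁻².
From T_eq⁴ = S(1−A)/(4σ): 1−A = 4σT_eq⁴/S.
1−A = 4 × 5.67×10⁻⁸ × (93.5)⁴ / 42.8 = 0.405.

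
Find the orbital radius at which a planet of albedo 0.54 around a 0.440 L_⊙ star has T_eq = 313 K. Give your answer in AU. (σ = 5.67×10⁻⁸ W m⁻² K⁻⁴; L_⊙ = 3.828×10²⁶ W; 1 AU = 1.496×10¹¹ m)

L = 0.440 × 3.828×10²⁶ = 1.68×10²⁶ W.
From T_eq⁴ = L(1−A)/(16πσd²): d = √[L(1−A)/(16πσT_eq⁴)].
d = √[1.68×10²⁶ × 0.46 / (16π × 5.67×10⁻⁸ × (313)⁴)] = 5.32×10¹⁰ m = 0.356 AU.

d ≈ 0.356 AU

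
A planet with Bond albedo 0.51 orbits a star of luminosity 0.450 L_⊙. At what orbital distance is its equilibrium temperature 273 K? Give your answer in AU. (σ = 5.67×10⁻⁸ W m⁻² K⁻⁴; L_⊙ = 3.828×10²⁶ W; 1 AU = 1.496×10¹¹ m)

L = 0.450 × 3.828×10²⁶ = 1.72×10²⁶ W.
From T_eq⁴ = L(1−A)/(16πσd²): d = √[L(1−A)/(16πσT_eq⁴)].
d = √[1.72×10²⁶ × 0.49 / (16π × 5.67×10⁻⁸ × (273)⁴)] = 7.30×10¹⁰ m = 0.488 AU.

d ≈ 0.488 AU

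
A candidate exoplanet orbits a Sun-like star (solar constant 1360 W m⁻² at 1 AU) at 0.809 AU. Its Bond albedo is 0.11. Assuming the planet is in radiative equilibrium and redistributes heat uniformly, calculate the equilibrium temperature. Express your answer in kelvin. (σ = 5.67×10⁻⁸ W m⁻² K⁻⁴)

Flux at 0.809 AU: S = 1360/0.809² = 2080 W m⁻².
Energy balance: absorbed = emitted ⇒ πR²·S(1−A) = 4πR²·σT_eq⁴, so T_eq⁴ = S(1−A)/(4σ).
T_eq = [2080 × 0.89 / (4 × 5.67×10⁻⁸)]^(1/4) = (8.15×10⁹)^(1/4) = 301 K.

T_eq ≈ 301 K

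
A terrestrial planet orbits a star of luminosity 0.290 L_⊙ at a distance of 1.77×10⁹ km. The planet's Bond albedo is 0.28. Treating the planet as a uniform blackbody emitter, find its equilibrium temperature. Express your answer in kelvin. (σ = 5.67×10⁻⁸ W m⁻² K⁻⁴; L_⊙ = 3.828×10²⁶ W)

d = 1.77×10⁹ km = 1.77×10¹² m.
L = 0.290 × 3.828×10²⁶ = 1.11×10²⁶ W.
Flux: S = L/(4πd²) = 1.11×10²⁶/(4π×(1.77×10¹²)²) = 2.82 W m⁻².
Energy balance: absorbed = emitted ⇒ πR²·S(1−A) = 4πR²·σT_eq⁴, so T_eq⁴ = S(1−A)/(4σ).
T_eq = [2.82 × 0.72 / (4 × 5.67×10⁻⁸)]^(1/4) = (8.95×10⁶)^(1/4) = 54.7 K.

T_eq ≈ 54.7 K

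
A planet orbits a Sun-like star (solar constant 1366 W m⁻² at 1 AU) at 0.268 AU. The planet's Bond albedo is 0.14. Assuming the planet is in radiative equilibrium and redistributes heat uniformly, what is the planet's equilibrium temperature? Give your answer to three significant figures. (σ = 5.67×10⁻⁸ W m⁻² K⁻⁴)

T_eq ≈ 518 K

Flux at 0.268 AU: S = 1366/0.268² = 1.90×10⁴ W m⁻².
Energy balance: absorbed = emitted ⇒ πR²·S(1−A) = 4πR²·σT_eq⁴, so T_eq⁴ = S(1−A)/(4σ).
T_eq = [1.90×10⁴ × 0.86 / (4 × 5.67×10⁻⁸)]^(1/4) = (7.21×10¹⁰)^(1/4) = 518 K.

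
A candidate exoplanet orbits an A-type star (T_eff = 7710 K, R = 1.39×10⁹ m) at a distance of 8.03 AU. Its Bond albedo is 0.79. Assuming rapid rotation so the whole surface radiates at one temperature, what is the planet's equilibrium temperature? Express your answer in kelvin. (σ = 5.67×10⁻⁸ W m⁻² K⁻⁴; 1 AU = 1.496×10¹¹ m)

T_eq ≈ 126 K

d = 8.03 AU = 1.20×10¹² m.
L = 4πR_⋆²σT_⋆⁴ = 4π(1.39×10⁹)² × 5.67×10⁻⁸ × (7710)⁴ = 4.86×10²⁷ W.
S = L/(4πd²) = 268 W m⁻².
Energy balance: absorbed = emitted ⇒ πR²·S(1−A) = 4πR²·σT_eq⁴, so T_eq⁴ = S(1−A)/(4σ).
T_eq = [268 × 0.21 / (4 × 5.67×10⁻⁸)]^(1/4) = (2.48×10⁸)^(1/4) = 126 K.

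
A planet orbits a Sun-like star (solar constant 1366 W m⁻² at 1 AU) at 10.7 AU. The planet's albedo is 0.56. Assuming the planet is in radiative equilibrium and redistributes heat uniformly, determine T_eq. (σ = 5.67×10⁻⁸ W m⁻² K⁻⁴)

Flux at 10.7 AU: S = 1366/10.7² = 11.9 W m⁻².
Energy balance: absorbed = emitted ⇒ πR²·S(1−A) = 4πR²·σT_eq⁴, so T_eq⁴ = S(1−A)/(4σ).
T_eq = [11.9 × 0.44 / (4 × 5.67×10⁻⁸)]^(1/4) = (2.31×10⁷)^(1/4) = 69.4 K.

T_eq ≈ 69.4 K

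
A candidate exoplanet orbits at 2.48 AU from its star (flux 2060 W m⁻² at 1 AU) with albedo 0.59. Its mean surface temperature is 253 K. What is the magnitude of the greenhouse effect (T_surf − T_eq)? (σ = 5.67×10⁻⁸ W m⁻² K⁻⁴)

ΔT ≈ 96.1 K

S = 2060/2.48² = 334.9 W m⁻².
T_eq = [S(1−A)/(4σ)]^(1/4) = [334.9×0.41/(4×5.67×10⁻⁸)]^(1/4) = 156.9 K.
ΔT = T_surf − T_eq = 253 − 156.9.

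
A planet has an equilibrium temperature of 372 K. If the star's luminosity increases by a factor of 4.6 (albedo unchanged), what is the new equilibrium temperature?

T_eq ∝ L^(1/4) · d^(−1/2).
T′ = 372 × 4.6^(1/4) = 545 K.

T_eq ≈ 545 K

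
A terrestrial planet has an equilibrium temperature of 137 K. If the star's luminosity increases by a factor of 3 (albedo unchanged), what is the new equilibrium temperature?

T_eq ≈ 180 K

T_eq ∝ L^(1/4) · d^(−1/2).
T′ = 137 × 3^(1/4) = 180 K.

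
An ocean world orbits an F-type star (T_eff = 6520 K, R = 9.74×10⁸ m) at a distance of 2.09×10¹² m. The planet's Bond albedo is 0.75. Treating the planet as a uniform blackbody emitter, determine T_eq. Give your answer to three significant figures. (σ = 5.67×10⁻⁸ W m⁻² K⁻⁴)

L = 4πR_⋆²σT_⋆⁴ = 4π(9.74×10⁸)² × 5.67×10⁻⁸ × (6520)⁴ = 1.22×10²⁷ W.
S = L/(4πd²) = 22.3 W m⁻².
Energy balance: absorbed = emitted ⇒ πR²·S(1−A) = 4πR²·σT_eq⁴, so T_eq⁴ = S(1−A)/(4σ).
T_eq = [22.3 × 0.25 / (4 × 5.67×10⁻⁸)]^(1/4) = (2.45×10⁷)^(1/4) = 70.4 K.

T_eq ≈ 70.4 K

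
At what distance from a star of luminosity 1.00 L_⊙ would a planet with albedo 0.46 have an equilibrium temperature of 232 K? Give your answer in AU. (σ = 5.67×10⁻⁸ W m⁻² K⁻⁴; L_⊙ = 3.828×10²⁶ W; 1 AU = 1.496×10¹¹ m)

d ≈ 1.06 AU

L = 1.00 × 3.828×10²⁶ = 3.83×10²⁶ W.
From T_eq⁴ = L(1−A)/(16πσd²): d = √[L(1−A)/(16πσT_eq⁴)].
d = √[3.83×10²⁶ × 0.54 / (16π × 5.67×10⁻⁸ × (232)⁴)] = 1.58×10¹¹ m = 1.06 AU.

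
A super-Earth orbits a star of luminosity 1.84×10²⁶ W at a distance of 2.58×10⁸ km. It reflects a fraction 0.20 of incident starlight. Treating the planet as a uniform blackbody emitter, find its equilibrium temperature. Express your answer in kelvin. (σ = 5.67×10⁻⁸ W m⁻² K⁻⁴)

T_eq ≈ 167 K

d = 2.58×10⁸ km = 2.58×10¹¹ m.
Flux: S = L/(4πd²) = 1.84×10²⁶/(4π×(2.58×10¹¹)²) = 220 W m⁻².
Energy balance: absorbed = emitted ⇒ πR²·S(1−A) = 4πR²·σT_eq⁴, so T_eq⁴ = S(1−A)/(4σ).
T_eq = [220 × 0.80 / (4 × 5.67×10⁻⁸)]^(1/4) = (7.76×10⁸)^(1/4) = 167 K.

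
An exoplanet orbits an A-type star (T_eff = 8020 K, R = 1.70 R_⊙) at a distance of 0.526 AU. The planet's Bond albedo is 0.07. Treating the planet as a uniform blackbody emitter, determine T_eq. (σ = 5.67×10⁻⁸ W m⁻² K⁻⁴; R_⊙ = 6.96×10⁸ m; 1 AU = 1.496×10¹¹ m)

T_eq ≈ 683 K

R_⋆ = 1.70 × 6.96×10⁸ = 1.18×10⁹ m.
d = 0.526 AU = 7.87×10¹⁰ m.
L = 4πR_⋆²σT_⋆⁴ = 4π(1.18×10⁹)² × 5.67×10⁻⁸ × (8020)⁴ = 4.13×10²⁷ W.
S = L/(4πd²) = 5.30×10⁴ W m⁻².
Energy balance: absorbed = emitted ⇒ πR²·S(1−A) = 4πR²·σT_eq⁴, so T_eq⁴ = S(1−A)/(4σ).
T_eq = [5.30×10⁴ × 0.93 / (4 × 5.67×10⁻⁸)]^(1/4) = (2.17×10¹¹)^(1/4) = 683 K.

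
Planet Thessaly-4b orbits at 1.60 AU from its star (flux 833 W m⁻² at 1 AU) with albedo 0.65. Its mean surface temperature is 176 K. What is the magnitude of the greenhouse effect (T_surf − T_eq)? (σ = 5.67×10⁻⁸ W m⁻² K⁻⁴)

S = 833/1.60² = 325.4 W m⁻².
T_eq = [S(1−A)/(4σ)]^(1/4) = [325.4×0.35/(4×5.67×10⁻⁸)]^(1/4) = 149.7 K.
ΔT = T_surf − T_eq = 176 − 149.7.

ΔT ≈ 26.3 K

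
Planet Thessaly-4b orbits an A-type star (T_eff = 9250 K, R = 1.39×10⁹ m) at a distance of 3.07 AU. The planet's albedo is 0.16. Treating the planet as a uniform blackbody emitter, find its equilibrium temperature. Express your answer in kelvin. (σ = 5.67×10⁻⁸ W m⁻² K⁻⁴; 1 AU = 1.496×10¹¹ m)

T_eq ≈ 344 K

d = 3.07 AU = 4.59×10¹¹ m.
L = 4πR_⋆²σT_⋆⁴ = 4π(1.39×10⁹)² × 5.67×10⁻⁸ × (9250)⁴ = 1.01×10²⁸ W.
S = L/(4πd²) = 3800 W m⁻².
Energy balance: absorbed = emitted ⇒ πR²·S(1−A) = 4πR²·σT_eq⁴, so T_eq⁴ = S(1−A)/(4σ).
T_eq = [3800 × 0.84 / (4 × 5.67×10⁻⁸)]^(1/4) = (1.41×10¹⁰)^(1/4) = 344 K.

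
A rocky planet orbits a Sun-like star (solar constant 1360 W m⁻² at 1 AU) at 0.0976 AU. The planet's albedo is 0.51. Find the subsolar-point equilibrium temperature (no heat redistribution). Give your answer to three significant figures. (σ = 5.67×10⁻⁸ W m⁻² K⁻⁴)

Flux at 0.0976 AU: S = 1360/0.0976² = 1.43×10⁵ W m⁻².
At the subsolar point the surface absorbs S(1−A) and emits σT⁴ per unit area — no factor of 4, since only the local patch is in balance.
T = [1.43×10⁵ × 0.49 / 5.67×10⁻⁸]^(1/4) = (1.23×10¹²)^(1/4) = 1050 K.

T_ss ≈ 1050 K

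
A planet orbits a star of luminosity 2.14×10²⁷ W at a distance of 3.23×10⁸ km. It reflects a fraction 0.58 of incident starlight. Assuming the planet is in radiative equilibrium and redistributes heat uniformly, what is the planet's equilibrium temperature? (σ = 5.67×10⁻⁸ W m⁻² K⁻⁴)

d = 3.23×10⁸ km = 3.23×10¹¹ m.
Flux: S = L/(4πd²) = 2.14×10²⁷/(4π×(3.23×10¹¹)²) = 1630 W m⁻².
Energy balance: absorbed = emitted ⇒ πR²·S(1−A) = 4πR²·σT_eq⁴, so T_eq⁴ = S(1−A)/(4σ).
T_eq = [1630 × 0.42 / (4 × 5.67×10⁻⁸)]^(1/4) = (3.02×10⁹)^(1/4) = 234 K.

T_eq ≈ 234 K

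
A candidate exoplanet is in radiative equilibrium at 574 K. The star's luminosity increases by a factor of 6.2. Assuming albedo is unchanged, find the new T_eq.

T_eq ∝ L^(1/4) · d^(−1/2).
T′ = 574 × 6.2^(1/4) = 906 K.

T_eq ≈ 906 K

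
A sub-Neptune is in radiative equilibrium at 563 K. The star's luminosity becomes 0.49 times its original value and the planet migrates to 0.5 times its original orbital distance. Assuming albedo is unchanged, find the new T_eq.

T_eq ≈ 666 K

T_eq ∝ L^(1/4) · d^(−1/2).
T′ = 563 × 0.49^(1/4) / 0.5^(1/2) = 666 K.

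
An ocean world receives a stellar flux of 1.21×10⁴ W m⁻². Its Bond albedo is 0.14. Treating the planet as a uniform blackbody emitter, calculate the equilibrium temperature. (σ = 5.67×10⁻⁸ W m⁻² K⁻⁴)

Energy balance: absorbed = emitted ⇒ πR²·S(1−A) = 4πR²·σT_eq⁴, so T_eq⁴ = S(1−A)/(4σ).
T_eq = [1.21×10⁴ × 0.86 / (4 × 5.67×10⁻⁸)]^(1/4) = (4.59×10¹⁰)^(1/4) = 463 K.

T_eq ≈ 463 K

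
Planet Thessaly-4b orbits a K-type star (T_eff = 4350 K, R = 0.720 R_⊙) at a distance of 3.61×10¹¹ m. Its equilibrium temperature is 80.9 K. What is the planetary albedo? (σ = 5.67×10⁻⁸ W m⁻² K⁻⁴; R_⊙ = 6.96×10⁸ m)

A ≈ 0.75

R_⋆ = 0.720 × 6.96×10⁸ = 5.01×10⁸ m.
L = 4πR_⋆²σT_⋆⁴ = 4π(5.01×10⁸)² × 5.67×10⁻⁸ × (4350)⁴ = 6.41×10²⁵ W.
S = L/(4πd²) = 39.1 W m⁻².
From T_eq⁴ = S(1−A)/(4σ): 1−A = 4σT_eq⁴/S.
1−A = 4 × 5.67×10⁻⁸ × (80.9)⁴ / 39.1 = 0.248.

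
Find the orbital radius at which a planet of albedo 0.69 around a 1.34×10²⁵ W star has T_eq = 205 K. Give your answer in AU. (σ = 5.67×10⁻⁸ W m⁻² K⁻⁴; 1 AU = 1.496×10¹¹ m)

From T_eq⁴ = L(1−A)/(16πσd²): d = √[L(1−A)/(16πσT_eq⁴)].
d = √[1.34×10²⁵ × 0.31 / (16π × 5.67×10⁻⁸ × (205)⁴)] = 2.87×10¹⁰ m = 0.192 AU.

d ≈ 0.192 AU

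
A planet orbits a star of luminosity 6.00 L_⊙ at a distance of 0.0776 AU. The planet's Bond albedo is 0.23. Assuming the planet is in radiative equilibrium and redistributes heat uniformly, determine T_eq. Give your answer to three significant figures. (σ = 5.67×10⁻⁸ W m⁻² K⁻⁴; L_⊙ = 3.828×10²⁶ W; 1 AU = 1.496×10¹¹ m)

T_eq ≈ 1460 K

d = 0.0776 AU = 1.16×10¹⁰ m.
L = 6.00 × 3.828×10²⁶ = 2.30×10²⁷ W.
Flux: S = L/(4πd²) = 2.30×10²⁷/(4π×(1.16×10¹⁰)²) = 1.36×10⁶ W m⁻².
Energy balance: absorbed = emitted ⇒ πR²·S(1−A) = 4πR²·σT_eq⁴, so T_eq⁴ = S(1−A)/(4σ).
T_eq = [1.36×10⁶ × 0.77 / (4 × 5.67×10⁻⁸)]^(1/4) = (4.60×10¹²)^(1/4) = 1460 K.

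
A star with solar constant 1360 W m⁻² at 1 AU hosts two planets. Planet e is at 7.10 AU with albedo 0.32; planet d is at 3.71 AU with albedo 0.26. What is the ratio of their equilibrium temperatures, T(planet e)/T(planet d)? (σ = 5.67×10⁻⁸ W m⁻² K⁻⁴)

T₁/T₂ ≈ 0.708

T_eq = [S₀(1−A)/(4σd²)]^(1/4), so T ∝ (1−A)^(1/4) / √d.
T₁ = [1360×0.68/(4×5.67×10⁻⁸×7.10²)]^(1/4) = 94.84 K.
T₂ = [1360×0.74/(4×5.67×10⁻⁸×3.71²)]^(1/4) = 134.00 K.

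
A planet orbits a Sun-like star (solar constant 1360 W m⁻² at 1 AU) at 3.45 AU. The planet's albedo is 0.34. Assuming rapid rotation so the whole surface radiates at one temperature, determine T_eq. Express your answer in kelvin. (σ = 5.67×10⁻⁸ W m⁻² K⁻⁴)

T_eq ≈ 135 K

Flux at 3.45 AU: S = 1360/3.45² = 114 W m⁻².
Energy balance: absorbed = emitted ⇒ πR²·S(1−A) = 4πR²·σT_eq⁴, so T_eq⁴ = S(1−A)/(4σ).
T_eq = [114 × 0.66 / (4 × 5.67×10⁻⁸)]^(1/4) = (3.33×10⁸)^(1/4) = 135 K.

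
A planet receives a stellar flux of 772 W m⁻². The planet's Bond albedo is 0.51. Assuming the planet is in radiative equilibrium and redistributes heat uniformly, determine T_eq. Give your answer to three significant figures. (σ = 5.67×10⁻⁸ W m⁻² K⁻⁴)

Energy balance: absorbed = emitted ⇒ πR²·S(1−A) = 4πR²·σT_eq⁴, so T_eq⁴ = S(1−A)/(4σ).
T_eq = [772 × 0.49 / (4 × 5.67×10⁻⁸)]^(1/4) = (1.67×10⁹)^(1/4) = 202 K.

T_eq ≈ 202 K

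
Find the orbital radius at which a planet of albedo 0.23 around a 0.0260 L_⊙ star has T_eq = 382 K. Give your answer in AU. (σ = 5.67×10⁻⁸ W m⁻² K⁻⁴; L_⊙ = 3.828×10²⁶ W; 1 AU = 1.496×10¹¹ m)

L = 0.0260 × 3.828×10²⁶ = 9.95×10²⁴ W.
From T_eq⁴ = L(1−A)/(16πσd²): d = √[L(1−A)/(16πσT_eq⁴)].
d = √[9.95×10²⁴ × 0.77 / (16π × 5.67×10⁻⁸ × (382)⁴)] = 1.12×10¹⁰ m = 0.0751 AU.

d ≈ 0.0751 AU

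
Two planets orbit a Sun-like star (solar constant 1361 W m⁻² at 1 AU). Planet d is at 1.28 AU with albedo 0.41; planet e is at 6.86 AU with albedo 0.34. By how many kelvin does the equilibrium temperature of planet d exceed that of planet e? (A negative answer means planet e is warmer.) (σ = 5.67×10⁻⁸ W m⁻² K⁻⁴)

T_eq = [S₀(1−A)/(4σd²)]^(1/4), so T ∝ (1−A)^(1/4) / √d.
T₁ = [1361×0.59/(4×5.67×10⁻⁸×1.28²)]^(1/4) = 215.61 K.
T₂ = [1361×0.66/(4×5.67×10⁻⁸×6.86²)]^(1/4) = 95.78 K.

ΔT ≈ 119.8 K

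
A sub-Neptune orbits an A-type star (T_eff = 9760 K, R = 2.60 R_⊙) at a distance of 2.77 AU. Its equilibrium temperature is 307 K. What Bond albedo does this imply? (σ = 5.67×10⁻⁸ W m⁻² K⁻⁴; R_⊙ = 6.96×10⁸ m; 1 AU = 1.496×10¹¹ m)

A ≈ 0.79

R_⋆ = 2.60 × 6.96×10⁸ = 1.81×10⁹ m.
d = 2.77 AU = 4.14×10¹¹ m.
L = 4πR_⋆²σT_⋆⁴ = 4π(1.81×10⁹)² × 5.67×10⁻⁸ × (9760)⁴ = 2.12×10²⁸ W.
S = L/(4πd²) = 9810 W m⁻².
From T_eq⁴ = S(1−A)/(4σ): 1−A = 4σT_eq⁴/S.
1−A = 4 × 5.67×10⁻⁸ × (307)⁴ / 9810 = 0.205.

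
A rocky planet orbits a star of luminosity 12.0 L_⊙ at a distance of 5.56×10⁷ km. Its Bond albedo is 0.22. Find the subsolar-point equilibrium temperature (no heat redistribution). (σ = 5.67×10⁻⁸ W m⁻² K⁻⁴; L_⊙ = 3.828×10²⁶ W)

T_ss ≈ 1130 K

d = 5.56×10⁷ km = 5.56×10¹⁰ m.
L = 12.0 × 3.828×10²⁶ = 4.59×10²⁷ W.
Flux: S = L/(4πd²) = 4.59×10²⁷/(4π×(5.56×10¹⁰)²) = 1.18×10⁵ W m⁻².
At the subsolar point the surface absorbs S(1−A) and emits σT⁴ per unit area — no factor of 4, since only the local patch is in balance.
T = [1.18×10⁵ × 0.78 / 5.67×10⁻⁸]^(1/4) = (1.63×10¹²)^(1/4) = 1130 K.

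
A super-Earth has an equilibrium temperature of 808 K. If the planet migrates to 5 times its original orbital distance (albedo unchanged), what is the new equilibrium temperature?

T_eq ≈ 361 K

T_eq ∝ L^(1/4) · d^(−1/2).
T′ = 808 / 5^(1/2) = 361 K.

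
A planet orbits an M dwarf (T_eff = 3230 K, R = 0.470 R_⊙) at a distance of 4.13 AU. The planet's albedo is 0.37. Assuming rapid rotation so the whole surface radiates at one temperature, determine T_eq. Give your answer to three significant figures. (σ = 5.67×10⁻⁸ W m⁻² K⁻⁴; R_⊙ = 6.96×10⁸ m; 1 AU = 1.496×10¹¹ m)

R_⋆ = 0.470 × 6.96×10⁸ = 3.27×10⁸ m.
d = 4.13 AU = 6.18×10¹¹ m.
L = 4πR_⋆²σT_⋆⁴ = 4π(3.27×10⁸)² × 5.67×10⁻⁸ × (3230)⁴ = 8.30×10²⁴ W.
S = L/(4πd²) = 1.73 W m⁻².
Energy balance: absorbed = emitted ⇒ πR²·S(1−A) = 4πR²·σT_eq⁴, so T_eq⁴ = S(1−A)/(4σ).
T_eq = [1.73 × 0.63 / (4 × 5.67×10⁻⁸)]^(1/4) = (4.81×10⁶)^(1/4) = 46.8 K.

T_eq ≈ 46.8 K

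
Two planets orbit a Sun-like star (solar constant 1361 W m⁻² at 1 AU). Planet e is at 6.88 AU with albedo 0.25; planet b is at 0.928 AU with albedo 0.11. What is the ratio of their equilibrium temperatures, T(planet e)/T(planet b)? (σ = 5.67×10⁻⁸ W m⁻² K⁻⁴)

T₁/T₂ ≈ 0.352

T_eq = [S₀(1−A)/(4σd²)]^(1/4), so T ∝ (1−A)^(1/4) / √d.
T₁ = [1361×0.75/(4×5.67×10⁻⁸×6.88²)]^(1/4) = 98.75 K.
T₂ = [1361×0.89/(4×5.67×10⁻⁸×0.928²)]^(1/4) = 280.63 K.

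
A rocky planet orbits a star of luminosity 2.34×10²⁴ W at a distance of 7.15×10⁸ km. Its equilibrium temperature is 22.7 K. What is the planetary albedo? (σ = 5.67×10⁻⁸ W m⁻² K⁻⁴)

d = 7.15×10⁸ km = 7.15×10¹¹ m.
Flux: S = L/(4πd²) = 2.34×10²⁴/(4π×(7.15×10¹¹)²) = 0.364 W m⁻².
From T_eq⁴ = S(1−A)/(4σ): 1−A = 4σT_eq⁴/S.
1−A = 4 × 5.67×10⁻⁸ × (22.7)⁴ / 0.364 = 0.165.

A ≈ 0.83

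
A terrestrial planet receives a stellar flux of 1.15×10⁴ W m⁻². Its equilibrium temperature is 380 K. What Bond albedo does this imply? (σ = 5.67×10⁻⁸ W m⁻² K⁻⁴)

A ≈ 0.59

From T_eq⁴ = S(1−A)/(4σ): 1−A = 4σT_eq⁴/S.
1−A = 4 × 5.67×10⁻⁸ × (380)⁴ / 1.15×10⁴ = 0.411.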